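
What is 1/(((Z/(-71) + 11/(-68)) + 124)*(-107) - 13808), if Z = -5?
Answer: -4828/130675741 ≈ -3.6946e-5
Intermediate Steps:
1/(((Z/(-71) + 11/(-68)) + 124)*(-107) - 13808) = 1/(((-5/(-71) + 11/(-68)) + 124)*(-107) - 13808) = 1/(((-5*(-1/71) + 11*(-1/68)) + 124)*(-107) - 13808) = 1/(((5/71 - 11/68) + 124)*(-107) - 13808) = 1/((-441/4828 + 124)*(-107) - 13808) = 1/((598231/4828)*(-107) - 13808) = 1/(-64010717/4828 - 13808) = 1/(-130675741/4828) = -4828/130675741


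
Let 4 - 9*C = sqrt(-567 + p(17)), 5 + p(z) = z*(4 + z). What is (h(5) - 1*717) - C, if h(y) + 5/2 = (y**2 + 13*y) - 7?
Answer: -11465/18 + I*sqrt(215)/9 ≈ -636.94 + 1.6292*I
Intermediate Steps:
h(y) = -19/2 + y**2 + 13*y (h(y) = -5/2 + ((y**2 + 13*y) - 7) = -5/2 + (-7 + y**2 + 13*y) = -19/2 + y**2 + 13*y)
p(z) = -5 + z*(4 + z)
C = 4/9 - I*sqrt(215)/9 (C = 4/9 - sqrt(-567 + (-5 + 17**2 + 4*17))/9 = 4/9 - sqrt(-567 + (-5 + 289 + 68))/9 = 4/9 - sqrt(-567 + 352)/9 = 4/9 - I*sqrt(215)/9 ≈ 0.44444 - 1.6292*I)
(h(5) - 1*717) - C = ((-19/2 + 5**2 + 13*5) - 1*717) - (4/9 - I*sqrt(215)/9) = ((-19/2 + 25 + 65) - 717) + (-4/9 + I*sqrt(215)/9) = (161/2 - 717) + (-4/9 + I*sqrt(215)/9) = -1273/2 + (-4/9 + I*sqrt(215)/9) = -11465/18 + I*sqrt(215)/9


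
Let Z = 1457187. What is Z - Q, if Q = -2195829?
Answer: 3653016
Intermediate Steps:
Z - Q = 1457187 - 1*(-2195829) = 1457187 + 2195829 = 3653016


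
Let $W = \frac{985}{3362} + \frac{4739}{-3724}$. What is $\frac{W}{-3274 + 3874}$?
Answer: $- \frac{292009}{178858400} \approx -0.0016326$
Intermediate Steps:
$W = - \frac{876027}{894292}$ ($W = 985 \cdot \frac{1}{3362} + 4739 \left(- \frac{1}{3724}\right) = \frac{985}{3362} - \frac{677}{532} = - \frac{876027}{894292} \approx -0.97958$)
$\frac{W}{-3274 + 3874} = - \frac{876027}{894292 \left(-3274 + 3874\right)} = - \frac{876027}{894292 \cdot 600} = \left(- \frac{876027}{894292}\right) \frac{1}{600} = - \frac{292009}{178858400}$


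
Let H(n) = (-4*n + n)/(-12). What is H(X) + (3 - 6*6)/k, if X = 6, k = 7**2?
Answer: 81/98 ≈ 0.82653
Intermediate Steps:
k = 49
H(n) = n/4 (H(n) = -3*n*(-1/12) = n/4)
H(X) + (3 - 6*6)/k = (1/4)*6 + (3 - 6*6)/49 = 3/2 + (3 - 36)*(1/49) = 3/2 - 33*1/49 = 3/2 - 33/49 = 81/98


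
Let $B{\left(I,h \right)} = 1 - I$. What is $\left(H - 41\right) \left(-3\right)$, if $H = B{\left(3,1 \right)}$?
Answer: $129$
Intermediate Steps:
$H = -2$ ($H = 1 - 3 = -2$)
$\left(H - 41\right) \left(-3\right) = \left(-2 - 41\right) \left(-3\right) = \left(-43\right) \left(-3\right) = 129$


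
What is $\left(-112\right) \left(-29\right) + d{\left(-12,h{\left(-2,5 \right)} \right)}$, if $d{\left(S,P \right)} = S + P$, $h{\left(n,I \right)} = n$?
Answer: $3234$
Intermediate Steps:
$d{\left(S,P \right)} = P + S$
$\left(-112\right) \left(-29\right) + d{\left(-12,h{\left(-2,5 \right)} \right)} = \left(-112\right) \left(-29\right) - 14 = 3248 - 14 = 3234$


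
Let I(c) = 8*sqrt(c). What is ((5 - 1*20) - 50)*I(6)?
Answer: -520*sqrt(6) ≈ -1273.7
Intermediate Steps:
((5 - 1*20) - 50)*I(6) = ((5 - 1*20) - 50)*(8*sqrt(6)) = ((5 - 20) - 50)*(8*sqrt(6)) = (-15 - 50)*(8*sqrt(6)) = -520*sqrt(6)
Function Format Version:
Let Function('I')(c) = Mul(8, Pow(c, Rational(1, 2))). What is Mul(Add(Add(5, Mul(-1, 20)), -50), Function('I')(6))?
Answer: Mul(-520, Pow(6, Rational(1, 2))) ≈ -1273.7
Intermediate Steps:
Mul(Add(Add(5, Mul(-1, 20)), -50), Function('I')(6)) = Mul(Add(Add(5, Mul(-1, 20)), -50), Mul(8, Pow(6, Rational(1, 2)))) = Mul(Add(Add(5, -20), -50), Mul(8, Pow(6, Rational(1, 2)))) = Mul(Add(-15, -50), Mul(8, Pow(6, Rational(1, 2)))) = Mul(-65, Mul(8, Pow(6, Rational(1, 2)))) = Mul(-520, Pow(6, Rational(1, 2)))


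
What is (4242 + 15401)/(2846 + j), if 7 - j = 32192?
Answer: -19643/29339 ≈ -0.66952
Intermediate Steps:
j = -32185 (j = 7 - 1*32192 = 7 - 32192 = -32185)
(4242 + 15401)/(2846 + j) = (4242 + 15401)/(2846 - 32185) = 19643/(-29339) = 19643*(-1/29339) = -19643/29339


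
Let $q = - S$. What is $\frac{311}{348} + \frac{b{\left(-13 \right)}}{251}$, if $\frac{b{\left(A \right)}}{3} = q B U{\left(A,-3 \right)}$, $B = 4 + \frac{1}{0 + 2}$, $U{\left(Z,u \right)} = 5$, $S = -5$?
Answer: $\frac{195511}{87348} \approx 2.2383$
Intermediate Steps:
$q = 5$ ($q = \left(-1\right) \left(-5\right) = 5$)
$B = \frac{9}{2}$ ($B = 4 + \frac{1}{2} = \frac{9}{2} \approx 4.5$)
$b{\left(A \right)} = \frac{675}{2}$ ($b{\left(A \right)} = 3 \cdot 5 \cdot \frac{9}{2} \cdot 5 = 3 \cdot \frac{45}{2} \cdot 5 = 3 \cdot \frac{225}{2} = \frac{675}{2}$)
$\frac{311}{348} + \frac{b{\left(-13 \right)}}{251} = \frac{311}{348} + \frac{675}{2 \cdot 251} = 311 \cdot \frac{1}{348} + \frac{675}{2} \cdot \frac{1}{251} = \frac{311}{348} + \frac{675}{502} = \frac{195511}{87348}$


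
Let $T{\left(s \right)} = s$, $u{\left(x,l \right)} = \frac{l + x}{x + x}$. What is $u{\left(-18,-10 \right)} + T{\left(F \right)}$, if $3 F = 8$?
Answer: $\frac{31}{9} \approx 3.4444$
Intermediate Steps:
$u{\left(x,l \right)} = \frac{l + x}{2 x}$
$F = \frac{8}{3}$ ($F = \frac{1}{3} \cdot 8 = \frac{8}{3} \approx 2.6667$)
$u{\left(-18,-10 \right)} + T{\left(F \right)} = \frac{-10 - 18}{2 \left(-18\right)} + \frac{8}{3} = \frac{1}{2} \left(- \frac{1}{18}\right) \left(-28\right) + \frac{8}{3} = \frac{7}{9} + \frac{8}{3} = \frac{31}{9}$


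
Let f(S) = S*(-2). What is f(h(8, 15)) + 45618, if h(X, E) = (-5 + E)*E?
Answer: 45318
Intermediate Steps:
h(X, E) = E*(-5 + E)
f(S) = -2*S
f(h(8, 15)) + 45618 = -30*(-5 + 15) + 45618 = -30*10 + 45618 = -2*150 + 45618 = -300 + 45618 = 45318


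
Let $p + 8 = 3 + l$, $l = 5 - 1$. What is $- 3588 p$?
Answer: $3588$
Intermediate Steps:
$l = 4$
$p = -1$ ($p = -8 + \left(3 + 4\right) = -8 + 7 = -1$)
$- 3588 p = \left(-3588\right) \left(-1\right) = 3588$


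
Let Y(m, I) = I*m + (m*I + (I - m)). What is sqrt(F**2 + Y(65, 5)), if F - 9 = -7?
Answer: 3*sqrt(66) ≈ 24.372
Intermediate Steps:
F = 2 (F = 9 - 7 = 2)
Y(m, I) = I - m + 2*I*m (Y(m, I) = I*m + (I*m + (I - m)) = I*m + (I - m + I*m) = I - m + 2*I*m)
sqrt(F**2 + Y(65, 5)) = sqrt(2**2 + (5 - 1*65 + 2*5*65)) = sqrt(4 + (5 - 65 + 650)) = sqrt(4 + 590) = sqrt(594) = 3*sqrt(66)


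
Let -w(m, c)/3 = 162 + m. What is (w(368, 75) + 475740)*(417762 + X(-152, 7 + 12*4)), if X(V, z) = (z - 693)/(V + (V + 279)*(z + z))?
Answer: 456182455428950/2303 ≈ 1.9808e+11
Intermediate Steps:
w(m, c) = -486 - 3*m (w(m, c) = -3*(162 + m) = -486 - 3*m)
X(V, z) = (-693 + z)/(V + 2*z*(279 + V)) (X(V, z) = (-693 + z)/(V + (279 + V)*(2*z)) = (-693 + z)/(V + 2*z*(279 + V)))
(w(368, 75) + 475740)*(417762 + X(-152, 7 + 12*4)) = ((-486 - 3*368) + 475740)*(417762 + (-693 + (7 + 12*4))/(-152 + 558*(7 + 12*4) + 2*(-152)*(7 + 12*4))) = ((-486 - 1104) + 475740)*(417762 + (-693 + (7 + 48))/(-152 + 558*(7 + 48) + 2*(-152)*(7 + 48))) = (-1590 + 475740)*(417762 + (-693 + 55)/(-152 + 558*55 + 2*(-152)*55)) = 474150*(417762 - 638/(-152 + 30690 - 16720)) = 474150*(417762 - 638/13818) = 474150*(417762 + (1/13818)*(-638)) = 474150*(417762 - 319/6909) = 474150*(2886317339/6909) = 456182455428950/2303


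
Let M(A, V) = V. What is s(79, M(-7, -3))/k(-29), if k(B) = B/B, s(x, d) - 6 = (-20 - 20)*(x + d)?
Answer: -3034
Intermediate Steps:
s(x, d) = 6 - 40*d - 40*x (s(x, d) = 6 + (-20 - 20)*(x + d) = 6 - 40*(d + x) = 6 + (-40*d - 40*x) = 6 - 40*d - 40*x)
k(B) = 1
s(79, M(-7, -3))/k(-29) = (6 - 40*(-3) - 40*79)/1 = (6 + 120 - 3160)*1 = -3034*1 = -3034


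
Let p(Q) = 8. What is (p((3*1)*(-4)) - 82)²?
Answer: 5476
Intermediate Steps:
(p((3*1)*(-4)) - 82)² = (8 - 82)² = (-74)² = 5476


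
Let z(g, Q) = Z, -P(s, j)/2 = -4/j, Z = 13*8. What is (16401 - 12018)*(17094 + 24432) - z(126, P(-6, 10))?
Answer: 182008354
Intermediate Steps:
Z = 104
P(s, j) = 8/j (P(s, j) = -(-8)/j = 8/j)
z(g, Q) = 104
(16401 - 12018)*(17094 + 24432) - z(126, P(-6, 10)) = (16401 - 12018)*(17094 + 24432) - 1*104 = 4383*41526 - 104 = 182008458 - 104 = 182008354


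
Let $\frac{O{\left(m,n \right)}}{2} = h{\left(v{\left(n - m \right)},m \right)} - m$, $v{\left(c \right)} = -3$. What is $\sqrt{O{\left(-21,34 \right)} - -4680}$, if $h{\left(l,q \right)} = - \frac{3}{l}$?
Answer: $2 \sqrt{1181} \approx 68.731$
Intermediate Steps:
$O{\left(m,n \right)} = 2 - 2 m$ ($O{\left(m,n \right)} = 2 \left(- \frac{3}{-3} - m\right) = 2 \left(\left(-3\right) \left(- \frac{1}{3}\right) - m\right) = 2 \left(1 - m\right) = 2 - 2 m$)
$\sqrt{O{\left(-21,34 \right)} - -4680} = \sqrt{\left(2 - -42\right) - -4680} = \sqrt{\left(2 + 42\right) + 4680} = \sqrt{44 + 4680} = \sqrt{4724} = 2 \sqrt{1181}$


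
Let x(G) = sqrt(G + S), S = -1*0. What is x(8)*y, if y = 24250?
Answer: 48500*sqrt(2) ≈ 68589.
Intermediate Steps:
S = 0
x(G) = sqrt(G) (x(G) = sqrt(G + 0) = sqrt(G))
x(8)*y = sqrt(8)*24250 = (2*sqrt(2))*24250 = 48500*sqrt(2)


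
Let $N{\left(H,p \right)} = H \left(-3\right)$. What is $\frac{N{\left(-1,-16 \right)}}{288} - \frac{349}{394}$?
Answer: $- \frac{16555}{18912} \approx -0.87537$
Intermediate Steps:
$N{\left(H,p \right)} = - 3 H$
$\frac{N{\left(-1,-16 \right)}}{288} - \frac{349}{394} = \frac{\left(-3\right) \left(-1\right)}{288} - \frac{349}{394} = 3 \cdot \frac{1}{288} - \frac{349}{394} = \frac{1}{96} - \frac{349}{394} = - \frac{16555}{18912}$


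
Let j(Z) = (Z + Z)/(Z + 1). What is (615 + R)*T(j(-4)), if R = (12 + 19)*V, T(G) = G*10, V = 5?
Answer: 61600/3 ≈ 20533.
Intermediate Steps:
j(Z) = 2*Z/(1 + Z) (j(Z) = (2*Z)/(1 + Z) = 2*Z/(1 + Z))
T(G) = 10*G
R = 155 (R = (12 + 19)*5 = 31*5 = 155)
(615 + R)*T(j(-4)) = (615 + 155)*(10*(2*(-4)/(1 - 4))) = 770*(10*(2*(-4)/(-3))) = 770*(10*(2*(-4)*(-1/3))) = 770*(10*(8/3)) = 770*(80/3) = 61600/3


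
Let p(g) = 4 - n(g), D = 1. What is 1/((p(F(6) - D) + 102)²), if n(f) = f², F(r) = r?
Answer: 1/6561 ≈ 0.00015242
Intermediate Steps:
p(g) = 4 - g²
1/((p(F(6) - D) + 102)²) = 1/(((4 - (6 - 1*1)²) + 102)²) = 1/(((4 - (6 - 1)²) + 102)²) = 1/(((4 - 1*5²) + 102)²) = 1/(((4 - 1*25) + 102)²) = 1/(((4 - 25) + 102)²) = 1/((-21 + 102)²) = 1/(81²) = 1/6561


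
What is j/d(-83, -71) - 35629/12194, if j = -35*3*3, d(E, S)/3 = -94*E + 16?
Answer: -23318991/7944391 ≈ -2.9353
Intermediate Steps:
d(E, S) = 48 - 282*E (d(E, S) = 3*(-94*E + 16) = 3*(16 - 94*E) = 48 - 282*E)
j = -315 (j = -105*3 = -1*315 = -315)
j/d(-83, -71) - 35629/12194 = -315/(48 - 282*(-83)) - 35629/12194 = -315/(48 + 23406) - 35629*1/12194 = -315/23454 - 35629/12194 = -315*1/23454 - 35629/12194 = -35/2606 - 35629/12194 = -23318991/7944391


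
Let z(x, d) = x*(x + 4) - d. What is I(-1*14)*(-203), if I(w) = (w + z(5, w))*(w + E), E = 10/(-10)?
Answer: 137025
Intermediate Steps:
z(x, d) = -d + x*(4 + x) (z(x, d) = x*(4 + x) - d = -d + x*(4 + x))
E = -1 (E = 10*(-⅒) = -1)
I(w) = -45 + 45*w (I(w) = (w + (5² - w + 4*5))*(w - 1) = (w + (25 - w + 20))*(-1 + w) = (w + (45 - w))*(-1 + w) = 45*(-1 + w) = -45 + 45*w)
I(-1*14)*(-203) = (-45 + 45*(-1*14))*(-203) = (-45 + 45*(-14))*(-203) = (-45 - 630)*(-203) = -675*(-203) = 137025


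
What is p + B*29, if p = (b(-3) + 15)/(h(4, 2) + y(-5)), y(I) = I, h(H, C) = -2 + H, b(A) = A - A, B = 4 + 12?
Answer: 459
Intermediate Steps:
B = 16
b(A) = 0
p = -5 (p = (0 + 15)/((-2 + 4) - 5) = 15/(2 - 5) = 15/(-3) = 15*(-⅓) = -5)
p + B*29 = -5 + 16*29 = -5 + 464 = 459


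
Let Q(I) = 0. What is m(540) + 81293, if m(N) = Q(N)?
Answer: 81293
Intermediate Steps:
m(N) = 0
m(540) + 81293 = 0 + 81293 = 81293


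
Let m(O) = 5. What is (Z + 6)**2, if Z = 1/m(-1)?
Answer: 961/25 ≈ 38.440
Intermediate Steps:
Z = 1/5 ≈ 0.20000
(Z + 6)**2 = (1/5 + 6)**2 = (31/5)**2 = 961/25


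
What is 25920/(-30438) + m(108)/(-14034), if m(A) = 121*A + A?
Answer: -7081596/3955249 ≈ -1.7904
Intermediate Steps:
m(A) = 122*A
25920/(-30438) + m(108)/(-14034) = 25920/(-30438) + (122*108)/(-14034) = 25920*(-1/30438) + 13176*(-1/14034) = -1440/1691 - 2196/2339 = -7081596/3955249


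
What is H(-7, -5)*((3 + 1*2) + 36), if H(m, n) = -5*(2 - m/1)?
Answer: -1845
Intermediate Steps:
H(m, n) = -10 + 5*m (H(m, n) = -5*(2 - m) = -10 + 5*m)
H(-7, -5)*((3 + 1*2) + 36) = (-10 + 5*(-7))*((3 + 1*2) + 36) = (-10 - 35)*((3 + 2) + 36) = -45*(5 + 36) = -45*41 = -1845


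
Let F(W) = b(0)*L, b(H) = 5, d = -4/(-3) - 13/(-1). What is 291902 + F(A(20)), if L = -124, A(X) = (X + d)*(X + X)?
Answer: 291282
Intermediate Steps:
d = 43/3 (d = -4*(-⅓) - 13*(-1) = 4/3 + 13 = 43/3 ≈ 14.333)
A(X) = 2*X*(43/3 + X) (A(X) = (X + 43/3)*(X + X) = (43/3 + X)*(2*X) = 2*X*(43/3 + X))
F(W) = -620 (F(W) = 5*(-124) = -620)
291902 + F(A(20)) = 291902 - 620 = 291282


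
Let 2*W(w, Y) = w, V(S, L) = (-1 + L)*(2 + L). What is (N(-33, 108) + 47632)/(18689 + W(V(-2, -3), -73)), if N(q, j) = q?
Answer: 47599/18691 ≈ 2.5466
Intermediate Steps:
W(w, Y) = w/2
(N(-33, 108) + 47632)/(18689 + W(V(-2, -3), -73)) = (-33 + 47632)/(18689 + (-2 - 3 + (-3)**2)/2) = 47599/(18689 + (-2 - 3 + 9)/2) = 47599/(18689 + (1/2)*4) = 47599/(18689 + 2) = 47599/18691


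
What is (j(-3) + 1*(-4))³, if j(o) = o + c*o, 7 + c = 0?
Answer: 2744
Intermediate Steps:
c = -7 (c = -7 + 0 = -7)
j(o) = -6*o (j(o) = o - 7*o = -6*o)
(j(-3) + 1*(-4))³ = (-6*(-3) + 1*(-4))³ = (18 - 4)³ = 14³ = 2744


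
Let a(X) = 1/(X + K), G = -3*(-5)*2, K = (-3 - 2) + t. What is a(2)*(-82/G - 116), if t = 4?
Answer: -1781/15 ≈ -118.73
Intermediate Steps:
K = -1 (K = (-3 - 2) + 4 = -5 + 4 = -1)
G = 30 (G = 15*2 = 30)
a(X) = 1/(-1 + X) (a(X) = 1/(X - 1) = 1/(-1 + X))
a(2)*(-82/G - 116) = (-82/30 - 116)/(-1 + 2) = (-82*1/30 - 116)/1 = 1*(-41/15 - 116) = 1*(-1781/15) = -1781/15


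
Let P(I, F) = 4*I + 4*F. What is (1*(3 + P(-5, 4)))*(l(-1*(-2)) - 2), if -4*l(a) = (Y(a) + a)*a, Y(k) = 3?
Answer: 9/2 ≈ 4.5000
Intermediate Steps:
P(I, F) = 4*F + 4*I
l(a) = -a*(3 + a)/4 (l(a) = -(3 + a)*a/4 = -a*(3 + a)/4)
(1*(3 + P(-5, 4)))*(l(-1*(-2)) - 2) = (1*(3 + (4*4 + 4*(-5))))*(-(-1*(-2))*(3 - 1*(-2))/4 - 2) = (1*(3 + (16 - 20)))*(-¼*2*(3 + 2) - 2) = (1*(3 - 4))*(-¼*2*5 - 2) = (1*(-1))*(-5/2 - 2) = -1*(-9/2) = 9/2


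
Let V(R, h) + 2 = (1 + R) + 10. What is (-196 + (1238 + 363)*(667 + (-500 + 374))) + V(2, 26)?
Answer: 865956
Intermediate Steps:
V(R, h) = 9 + R (V(R, h) = -2 + ((1 + R) + 10) = -2 + (11 + R) = 9 + R)
(-196 + (1238 + 363)*(667 + (-500 + 374))) + V(2, 26) = (-196 + (1238 + 363)*(667 + (-500 + 374))) + (9 + 2) = (-196 + 1601*(667 - 126)) + 11 = (-196 + 1601*541) + 11 = (-196 + 866141) + 11 = 865945 + 11 = 865956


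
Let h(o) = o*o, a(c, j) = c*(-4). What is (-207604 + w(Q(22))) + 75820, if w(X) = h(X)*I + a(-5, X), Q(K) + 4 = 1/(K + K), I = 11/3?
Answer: -69540767/528 ≈ -1.3171e+5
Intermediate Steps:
I = 11/3 (I = 11*(1/3) = 11/3 ≈ 3.6667)
a(c, j) = -4*c
h(o) = o**2
Q(K) = -4 + 1/(2*K) (Q(K) = -4 + 1/(K + K) = -4 + 1/(2*K))
w(X) = 20 + 11*X**2/3 (w(X) = X**2*(11/3) - 4*(-5) = 11*X**2/3 + 20 = 20 + 11*X**2/3)
(-207604 + w(Q(22))) + 75820 = (-207604 + (20 + 11*(-4 + (1/2)/22)**2/3)) + 75820 = (-207604 + (20 + 11*(-4 + (1/2)*(1/22))**2/3)) + 75820 = (-207604 + (20 + 11*(-4 + 1/44)**2/3)) + 75820 = (-207604 + (20 + 11*(-175/44)**2/3)) + 75820 = (-207604 + (20 + (11/3)*(30625/1936))) + 75820 = (-207604 + (20 + 30625/528)) + 75820 = (-207604 + 41185/528) + 75820 = -109573727/528 + 75820 = -69540767/528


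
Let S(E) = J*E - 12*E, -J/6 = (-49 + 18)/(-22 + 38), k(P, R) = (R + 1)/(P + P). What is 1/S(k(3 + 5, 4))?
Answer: -128/15 ≈ -8.5333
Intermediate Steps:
k(P, R) = (1 + R)/(2*P) (k(P, R) = (1 + R)/((2*P)) = (1 + R)*(1/(2*P)) = (1 + R)/(2*P))
J = 93/8 (J = -6*(-49 + 18)/(-22 + 38) = -(-186)/16 = -6*(-31/16) = 93/8 ≈ 11.625)
S(E) = -3*E/8 (S(E) = 93*E/8 - 12*E = -3*E/8)
1/S(k(3 + 5, 4)) = 1/(-3*(1 + 4)/(16*(3 + 5))) = 1/(-3*5/(16*8)) = 1/(-3/8*5/16) = 1/(-15/128) = -128/15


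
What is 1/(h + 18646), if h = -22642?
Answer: -1/3996 ≈ -0.00025025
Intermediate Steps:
1/(h + 18646) = 1/(-22642 + 18646) = 1/(-3996) = -1/3996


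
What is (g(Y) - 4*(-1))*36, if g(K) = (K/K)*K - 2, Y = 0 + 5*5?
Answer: 972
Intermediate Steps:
Y = 25 (Y = 0 + 25 = 25)
g(K) = -2 + K (g(K) = 1*K - 2 = K - 2 = -2 + K)
(g(Y) - 4*(-1))*36 = ((-2 + 25) - 4*(-1))*36 = (23 + 4)*36 = 27*36 = 972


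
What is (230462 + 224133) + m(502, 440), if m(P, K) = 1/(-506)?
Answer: 230025069/506 ≈ 4.5460e+5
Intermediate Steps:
m(P, K) = -1/506
(230462 + 224133) + m(502, 440) = (230462 + 224133) - 1/506 = 454595 - 1/506 = 230025069/506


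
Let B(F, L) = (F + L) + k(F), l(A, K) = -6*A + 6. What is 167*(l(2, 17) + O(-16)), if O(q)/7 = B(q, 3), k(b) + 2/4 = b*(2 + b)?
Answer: 490145/2 ≈ 2.4507e+5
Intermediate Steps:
l(A, K) = 6 - 6*A
k(b) = -½ + b*(2 + b)
B(F, L) = -½ + L + F² + 3*F (B(F, L) = (F + L) + (-½ + F² + 2*F) = -½ + L + F² + 3*F)
O(q) = 35/2 + 7*q² + 21*q (O(q) = 7*(-½ + 3 + q² + 3*q) = 7*(5/2 + q² + 3*q) = 35/2 + 7*q² + 21*q)
167*(l(2, 17) + O(-16)) = 167*((6 - 6*2) + (35/2 + 7*(-16)² + 21*(-16))) = 167*((6 - 12) + (35/2 + 7*256 - 336)) = 167*(-6 + (35/2 + 1792 - 336)) = 167*(-6 + 2947/2) = 167*(2935/2) = 490145/2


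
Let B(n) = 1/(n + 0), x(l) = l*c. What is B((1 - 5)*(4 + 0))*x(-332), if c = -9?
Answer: -747/4 ≈ -186.75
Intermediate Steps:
x(l) = -9*l (x(l) = l*(-9) = -9*l)
B(n) = 1/n
B((1 - 5)*(4 + 0))*x(-332) = (-9*(-332))/(((1 - 5)*(4 + 0))) = 2988/(-4*4) = 2988/(-16) = -1/16*2988 = -747/4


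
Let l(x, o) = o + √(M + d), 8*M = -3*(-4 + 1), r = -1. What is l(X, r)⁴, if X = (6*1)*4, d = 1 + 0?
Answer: (4 - √34)⁴/256 ≈ 0.043900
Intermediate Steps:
d = 1
X = 24 (X = 6*4 = 24)
M = 9/8 (M = (-3*(-4 + 1))/8 = (-3*(-3))/8 = (⅛)*9 = 9/8 ≈ 1.1250)
l(x, o) = o + √34/4 (l(x, o) = o + √(9/8 + 1) = o + √(17/8) = o + √34/4)
l(X, r)⁴ = (-1 + √34/4)⁴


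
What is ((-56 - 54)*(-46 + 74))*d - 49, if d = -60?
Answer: 184751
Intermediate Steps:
((-56 - 54)*(-46 + 74))*d - 49 = ((-56 - 54)*(-46 + 74))*(-60) - 49 = -110*28*(-60) - 49 = -3080*(-60) - 49 = 184800 - 49 = 184751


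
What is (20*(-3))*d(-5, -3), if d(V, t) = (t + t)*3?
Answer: 1080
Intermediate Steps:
d(V, t) = 6*t (d(V, t) = (2*t)*3 = 6*t)
(20*(-3))*d(-5, -3) = (20*(-3))*(6*(-3)) = -60*(-18) = 1080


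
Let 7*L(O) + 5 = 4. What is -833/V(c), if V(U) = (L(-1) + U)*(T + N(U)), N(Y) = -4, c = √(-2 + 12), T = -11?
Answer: 5831/7335 + 40817*√10/7335 ≈ 18.392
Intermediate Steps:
c = √10 ≈ 3.1623
L(O) = -⅐ (L(O) = -5/7 + (⅐)*4 = -5/7 + 4/7 = -⅐)
V(U) = 15/7 - 15*U (V(U) = (-⅐ + U)*(-11 - 4) = (-⅐ + U)*(-15) = 15/7 - 15*U)
-833/V(c) = -833/(15/7 - 15*√10)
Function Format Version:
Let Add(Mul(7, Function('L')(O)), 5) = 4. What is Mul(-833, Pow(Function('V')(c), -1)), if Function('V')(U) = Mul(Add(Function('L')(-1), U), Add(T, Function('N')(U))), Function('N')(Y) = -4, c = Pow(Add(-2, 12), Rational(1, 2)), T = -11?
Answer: Add(Rational(5831, 7335), Mul(Rational(40817, 7335), Pow(10, Rational(1, 2)))) ≈ 18.392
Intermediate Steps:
c = Pow(10, Rational(1, 2)) ≈ 3.1623
Function('L')(O) = Rational(-1, 7) (Function('L')(O) = Add(Rational(-5, 7), Mul(Rational(1, 7), 4)) = Add(Rational(-5, 7), Rational(4, 7)) = Rational(-1, 7))
Function('V')(U) = Add(Rational(15, 7), Mul(-15, U)) (Function('V')(U) = Mul(Add(Rational(-1, 7), U), Add(-11, -4)) = Mul(Add(Rational(-1, 7), U), -15) = Add(Rational(15, 7), Mul(-15, U)))
Mul(-833, Pow(Function('V')(c), -1)) = Mul(-833, Pow(Add(Rational(15, 7), Mul(-15, Pow(10, Rational(1, 2)))), -1))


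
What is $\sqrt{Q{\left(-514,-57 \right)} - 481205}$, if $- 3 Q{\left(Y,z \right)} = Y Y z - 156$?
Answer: $\sqrt{4538571} \approx 2130.4$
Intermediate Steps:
$Q{\left(Y,z \right)} = 52 - \frac{z Y^{2}}{3}$ ($Q{\left(Y,z \right)} = - \frac{Y Y z - 156}{3} = - \frac{Y^{2} z - 156}{3} = - \frac{z Y^{2} - 156}{3} = - \frac{-156 + z Y^{2}}{3} = 52 - \frac{z Y^{2}}{3}$)
$\sqrt{Q{\left(-514,-57 \right)} - 481205} = \sqrt{\left(52 - - 19 \left(-514\right)^{2}\right) - 481205} = \sqrt{\left(52 - \left(-19\right) 264196\right) - 481205} = \sqrt{\left(52 + 5019724\right) - 481205} = \sqrt{5019776 - 481205} = \sqrt{4538571}$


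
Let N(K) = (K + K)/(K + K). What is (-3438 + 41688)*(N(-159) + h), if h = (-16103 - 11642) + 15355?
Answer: -473879250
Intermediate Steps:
N(K) = 1 (N(K) = (2*K)/((2*K)) = (2*K)*(1/(2*K)) = 1)
h = -12390 (h = -27745 + 15355 = -12390)
(-3438 + 41688)*(N(-159) + h) = (-3438 + 41688)*(1 - 12390) = 38250*(-12389) = -473879250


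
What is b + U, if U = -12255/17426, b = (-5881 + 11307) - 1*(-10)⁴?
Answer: -79718779/17426 ≈ -4574.7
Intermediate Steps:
b = -4574 (b = 5426 - 1*10000 = 5426 - 10000 = -4574)
U = -12255/17426 (U = -12255*1/17426 = -12255/17426 ≈ -0.70326)
b + U = -4574 - 12255/17426 = -79718779/17426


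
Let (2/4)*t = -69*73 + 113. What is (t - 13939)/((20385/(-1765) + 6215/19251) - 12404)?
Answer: 161647008561/84368952044 ≈ 1.9160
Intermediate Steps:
t = -9848 (t = 2*(-69*73 + 113) = 2*(-5037 + 113) = 2*(-4924) = -9848)
(t - 13939)/((20385/(-1765) + 6215/19251) - 12404) = (-9848 - 13939)/((20385/(-1765) + 6215/19251) - 12404) = -23787/((20385*(-1/1765) + 6215*(1/19251)) - 12404) = -23787/((-4077/353 + 6215/19251) - 12404) = -23787/(-76292432/6795603 - 12404) = -23787/(-84368952044/6795603) = -23787*(-6795603/84368952044) = 161647008561/84368952044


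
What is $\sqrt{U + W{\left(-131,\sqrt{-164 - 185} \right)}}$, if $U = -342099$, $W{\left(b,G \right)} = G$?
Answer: $\sqrt{-342099 + i \sqrt{349}} \approx 0.016 + 584.89 i$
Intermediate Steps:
$\sqrt{U + W{\left(-131,\sqrt{-164 - 185} \right)}} = \sqrt{-342099 + \sqrt{-164 - 185}} = \sqrt{-342099 + \sqrt{-349}} = \sqrt{-342099 + i \sqrt{349}}$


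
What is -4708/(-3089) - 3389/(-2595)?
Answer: 22685881/8015955 ≈ 2.8301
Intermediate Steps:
-4708/(-3089) - 3389/(-2595) = -4708*(-1/3089) - 3389*(-1/2595) = 4708/3089 + 3389/2595 = 22685881/8015955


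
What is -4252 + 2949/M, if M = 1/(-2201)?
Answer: -6495001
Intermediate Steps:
M = -1/2201 ≈ -0.00045434
-4252 + 2949/M = -4252 + 2949/(-1/2201) = -4252 + 2949*(-2201) = -4252 - 6490749 = -6495001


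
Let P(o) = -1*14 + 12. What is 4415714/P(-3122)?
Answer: -2207857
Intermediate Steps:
P(o) = -2 (P(o) = -14 + 12 = -2)
4415714/P(-3122) = 4415714/(-2) = 4415714*(-½) = -2207857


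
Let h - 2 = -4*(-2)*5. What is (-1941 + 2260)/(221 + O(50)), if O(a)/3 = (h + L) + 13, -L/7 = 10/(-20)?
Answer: 638/793 ≈ 0.80454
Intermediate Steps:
L = 7/2 (L = -70/(-20) = -70*(-1)/20 = -7*(-½) = 7/2 ≈ 3.5000)
h = 42 (h = 2 - 4*(-2)*5 = 2 + 8*5 = 2 + 40 = 42)
O(a) = 351/2 (O(a) = 3*((42 + 7/2) + 13) = 3*(91/2 + 13) = 3*(117/2) = 351/2)
(-1941 + 2260)/(221 + O(50)) = (-1941 + 2260)/(221 + 351/2) = 319/(793/2) = 319*(2/793) = 638/793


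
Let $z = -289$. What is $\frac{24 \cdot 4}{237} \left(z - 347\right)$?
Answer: $- \frac{20352}{79} \approx -257.62$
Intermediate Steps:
$\frac{24 \cdot 4}{237} \left(z - 347\right) = \frac{24 \cdot 4}{237} \left(-289 - 347\right) = 96 \cdot \frac{1}{237} \left(-636\right) = \frac{32}{79} \left(-636\right) = - \frac{20352}{79}$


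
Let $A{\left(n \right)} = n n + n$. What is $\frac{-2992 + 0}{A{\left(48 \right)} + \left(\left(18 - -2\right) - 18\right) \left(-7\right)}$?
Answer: $- \frac{1496}{1169} \approx -1.2797$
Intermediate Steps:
$A{\left(n \right)} = n + n^{2}$ ($A{\left(n \right)} = n^{2} + n = n + n^{2}$)
$\frac{-2992 + 0}{A{\left(48 \right)} + \left(\left(18 - -2\right) - 18\right) \left(-7\right)} = \frac{-2992 + 0}{48 \left(1 + 48\right) + \left(\left(18 - -2\right) - 18\right) \left(-7\right)} = - \frac{2992}{48 \cdot 49 + \left(\left(18 + 2\right) - 18\right) \left(-7\right)} = - \frac{2992}{2352 + \left(20 - 18\right) \left(-7\right)} = - \frac{2992}{2352 + 2 \left(-7\right)} = - \frac{2992}{2352 - 14} = - \frac{2992}{2338} = \left(-2992\right) \frac{1}{2338} = - \frac{1496}{1169}$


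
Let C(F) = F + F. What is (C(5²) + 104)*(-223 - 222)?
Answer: -68530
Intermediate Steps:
C(F) = 2*F
(C(5²) + 104)*(-223 - 222) = (2*5² + 104)*(-223 - 222) = (2*25 + 104)*(-445) = (50 + 104)*(-445) = 154*(-445) = -68530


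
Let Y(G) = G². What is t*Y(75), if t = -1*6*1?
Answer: -33750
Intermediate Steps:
t = -6 (t = -6*1 = -6)
t*Y(75) = -6*75² = -6*5625 = -33750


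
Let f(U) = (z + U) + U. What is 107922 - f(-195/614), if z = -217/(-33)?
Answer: 1093297598/10131 ≈ 1.0792e+5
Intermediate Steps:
z = 217/33 (z = -217*(-1/33) = 217/33 ≈ 6.5758)
f(U) = 217/33 + 2*U (f(U) = (217/33 + U) + U = 217/33 + 2*U)
107922 - f(-195/614) = 107922 - (217/33 + 2*(-195/614)) = 107922 - (217/33 - 195/307) = 107922 - 1*60184/10131 = 107922 - 60184/10131 = 1093297598/10131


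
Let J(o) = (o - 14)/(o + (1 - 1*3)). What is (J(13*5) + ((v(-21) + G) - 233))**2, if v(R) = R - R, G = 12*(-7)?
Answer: 44089600/441 ≈ 99976.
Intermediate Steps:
G = -84
v(R) = 0
J(o) = (-14 + o)/(-2 + o) (J(o) = (-14 + o)/(o + (1 - 3)) = (-14 + o)/(o - 2) = (-14 + o)/(-2 + o))
(J(13*5) + ((v(-21) + G) - 233))**2 = ((-14 + 13*5)/(-2 + 13*5) + ((0 - 84) - 233))**2 = ((-14 + 65)/(-2 + 65) + (-84 - 233))**2 = (51/63 - 317)**2 = ((1/63)*51 - 317)**2 = (17/21 - 317)**2 = (-6640/21)**2 = 44089600/441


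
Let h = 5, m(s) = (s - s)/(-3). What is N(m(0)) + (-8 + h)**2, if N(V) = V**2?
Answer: 9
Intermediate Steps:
m(s) = 0 (m(s) = 0*(-1/3) = 0)
N(m(0)) + (-8 + h)**2 = 0**2 + (-8 + 5)**2 = 0 + (-3)**2 = 0 + 9 = 9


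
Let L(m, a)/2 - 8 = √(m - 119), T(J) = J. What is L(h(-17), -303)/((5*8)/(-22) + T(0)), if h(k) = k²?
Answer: -44/5 - 11*√170/10 ≈ -23.142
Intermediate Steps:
L(m, a) = 16 + 2*√(-119 + m) (L(m, a) = 16 + 2*√(m - 119) = 16 + 2*√(-119 + m))
L(h(-17), -303)/((5*8)/(-22) + T(0)) = (16 + 2*√(-119 + (-17)²))/((5*8)/(-22) + 0) = (16 + 2*√(-119 + 289))/(-1/22*40 + 0) = (16 + 2*√170)/(-20/11 + 0) = (16 + 2*√170)/(-20/11) = (16 + 2*√170)*(-11/20) = -44/5 - 11*√170/10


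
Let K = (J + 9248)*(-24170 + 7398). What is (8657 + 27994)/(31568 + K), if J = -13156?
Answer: 12217/21858848 ≈ 0.00055890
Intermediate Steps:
K = 65544976 (K = (-13156 + 9248)*(-24170 + 7398) = -3908*(-16772) = 65544976)
(8657 + 27994)/(31568 + K) = (8657 + 27994)/(31568 + 65544976) = 36651/65576544 = 36651*(1/65576544) = 12217/21858848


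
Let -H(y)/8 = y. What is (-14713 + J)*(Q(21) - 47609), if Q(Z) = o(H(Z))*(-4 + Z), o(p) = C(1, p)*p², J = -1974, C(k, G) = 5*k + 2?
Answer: -55251441289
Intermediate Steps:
C(k, G) = 2 + 5*k
H(y) = -8*y
o(p) = 7*p² (o(p) = (2 + 5*1)*p² = (2 + 5)*p² = 7*p²)
Q(Z) = 448*Z²*(-4 + Z) (Q(Z) = (7*(-8*Z)²)*(-4 + Z) = (7*(64*Z²))*(-4 + Z) = (448*Z²)*(-4 + Z) = 448*Z²*(-4 + Z))
(-14713 + J)*(Q(21) - 47609) = (-14713 - 1974)*(448*21²*(-4 + 21) - 47609) = -16687*(448*441*17 - 47609) = -16687*(3358656 - 47609) = -16687*3311047 = -55251441289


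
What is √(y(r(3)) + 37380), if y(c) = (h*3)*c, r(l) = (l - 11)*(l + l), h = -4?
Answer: 2*√9489 ≈ 194.82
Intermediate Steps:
r(l) = 2*l*(-11 + l) (r(l) = (-11 + l)*(2*l) = 2*l*(-11 + l))
y(c) = -12*c (y(c) = (-4*3)*c = -12*c)
√(y(r(3)) + 37380) = √(-24*3*(-11 + 3) + 37380) = √(-24*3*(-8) + 37380) = √(-12*(-48) + 37380) = √(576 + 37380) = √37956 = 2*√9489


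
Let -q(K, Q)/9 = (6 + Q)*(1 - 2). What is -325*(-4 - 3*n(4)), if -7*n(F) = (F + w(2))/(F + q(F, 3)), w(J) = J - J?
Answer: 153920/119 ≈ 1293.4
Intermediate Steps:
q(K, Q) = 54 + 9*Q (q(K, Q) = -9*(6 + Q)*(1 - 2) = -9*(6 + Q)*(-1) = -9*(-6 - Q) = 54 + 9*Q)
w(J) = 0
n(F) = -F/(7*(81 + F)) (n(F) = -(F + 0)/(7*(F + (54 + 9*3))) = -F/(7*(F + (54 + 27))) = -F/(7*(F + 81)) = -F/(7*(81 + F)))
-325*(-4 - 3*n(4)) = -325*(-4 - (-3)*4/(567 + 7*4)) = -325*(-4 - (-3)*4/(567 + 28)) = -325*(-4 - (-3)*4/595) = -325*(-4 - 3*(-4/595)) = -325*(-4 + 12/595) = -325*(-2368/595) = 153920/119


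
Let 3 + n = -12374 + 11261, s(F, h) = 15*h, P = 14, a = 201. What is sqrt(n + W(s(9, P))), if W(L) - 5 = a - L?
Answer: 4*I*sqrt(70) ≈ 33.466*I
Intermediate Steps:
W(L) = 206 - L (W(L) = 5 + (201 - L) = 206 - L)
n = -1116 (n = -3 + (-12374 + 11261) = -3 - 1113 = -1116)
sqrt(n + W(s(9, P))) = sqrt(-1116 + (206 - 15*14)) = sqrt(-1116 + (206 - 1*210)) = sqrt(-1116 + (206 - 210)) = sqrt(-1116 - 4) = sqrt(-1120) = 4*I*sqrt(70)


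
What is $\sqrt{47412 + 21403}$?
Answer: $\sqrt{68815} \approx 262.33$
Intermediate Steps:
$\sqrt{47412 + 21403} = \sqrt{68815}$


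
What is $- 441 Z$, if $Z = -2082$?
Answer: $918162$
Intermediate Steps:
$- 441 Z = \left(-441\right) \left(-2082\right) = 918162$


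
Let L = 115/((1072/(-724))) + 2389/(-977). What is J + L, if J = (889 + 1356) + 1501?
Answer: 959861149/261836 ≈ 3665.9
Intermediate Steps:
J = 3746 (J = 2245 + 1501 = 3746)
L = -20976507/261836 (L = 115/((1072*(-1/724))) + 2389*(-1/977) = 115/(-268/181) - 2389/977 = 115*(-181/268) - 2389/977 = -20815/268 - 2389/977 = -20976507/261836 ≈ -80.113)
J + L = 3746 - 20976507/261836 = 959861149/261836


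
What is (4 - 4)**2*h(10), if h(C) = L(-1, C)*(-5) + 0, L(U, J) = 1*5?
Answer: 0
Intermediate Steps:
L(U, J) = 5
h(C) = -25 (h(C) = 5*(-5) + 0 = -25 + 0 = -25)
(4 - 4)**2*h(10) = (4 - 4)**2*(-25) = 0**2*(-25) = 0*(-25) = 0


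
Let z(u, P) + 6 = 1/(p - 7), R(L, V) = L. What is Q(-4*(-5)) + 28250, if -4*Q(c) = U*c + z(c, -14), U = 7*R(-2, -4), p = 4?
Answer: 339859/12 ≈ 28322.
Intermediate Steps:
U = -14 (U = 7*(-2) = -14)
z(u, P) = -19/3 (z(u, P) = -6 + 1/(4 - 7) = -6 + 1/(-3) = -6 - ⅓ = -19/3)
Q(c) = 19/12 + 7*c/2 (Q(c) = -(-14*c - 19/3)/4 = -(-19/3 - 14*c)/4 = 19/12 + 7*c/2)
Q(-4*(-5)) + 28250 = (19/12 + 7*(-4*(-5))/2) + 28250 = (19/12 + (7/2)*20) + 28250 = (19/12 + 70) + 28250 = 859/12 + 28250 = 339859/12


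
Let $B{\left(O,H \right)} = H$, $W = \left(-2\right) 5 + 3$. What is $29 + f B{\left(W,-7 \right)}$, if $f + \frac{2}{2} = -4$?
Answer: $64$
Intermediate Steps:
$f = -5$ ($f = -1 - 4 = -5$)
$W = -7$ ($W = -10 + 3 = -7$)
$29 + f B{\left(W,-7 \right)} = 29 - -35 = 29 + 35 = 64$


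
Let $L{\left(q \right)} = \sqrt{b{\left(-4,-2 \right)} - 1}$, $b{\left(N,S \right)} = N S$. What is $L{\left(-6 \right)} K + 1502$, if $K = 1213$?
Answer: $1502 + 1213 \sqrt{7} \approx 4711.3$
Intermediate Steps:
$L{\left(q \right)} = \sqrt{7}$ ($L{\left(q \right)} = \sqrt{\left(-4\right) \left(-2\right) - 1} = \sqrt{8 - 1} = \sqrt{7}$)
$L{\left(-6 \right)} K + 1502 = \sqrt{7} \cdot 1213 + 1502 = 1213 \sqrt{7} + 1502 = 1502 + 1213 \sqrt{7}$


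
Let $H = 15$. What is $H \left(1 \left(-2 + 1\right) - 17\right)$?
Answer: $-270$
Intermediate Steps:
$H \left(1 \left(-2 + 1\right) - 17\right) = 15 \left(1 \left(-2 + 1\right) - 17\right) = 15 \left(1 \left(-1\right) - 17\right) = 15 \left(-1 - 17\right) = 15 \left(-18\right) = -270$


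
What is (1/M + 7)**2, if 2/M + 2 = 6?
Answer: 81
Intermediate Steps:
M = 1/2 (M = 2/(-2 + 6) = 2/4 = 2*(1/4) = 1/2 ≈ 0.50000)
(1/M + 7)**2 = (1/(1/2) + 7)**2 = (2 + 7)**2 = 9**2 = 81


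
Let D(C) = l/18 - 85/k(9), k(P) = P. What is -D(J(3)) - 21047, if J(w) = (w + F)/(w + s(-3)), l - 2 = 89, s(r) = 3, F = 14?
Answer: -378767/18 ≈ -21043.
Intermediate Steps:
l = 91 (l = 2 + 89 = 91)
J(w) = (14 + w)/(3 + w) (J(w) = (w + 14)/(w + 3) = (14 + w)/(3 + w))
D(C) = -79/18 (D(C) = 91/18 - 85/9 = -79/18)
-D(J(3)) - 21047 = -1*(-79/18) - 21047 = 79/18 - 21047 = -378767/18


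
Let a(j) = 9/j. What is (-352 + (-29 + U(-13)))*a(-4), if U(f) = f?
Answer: 1773/2 ≈ 886.50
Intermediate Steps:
(-352 + (-29 + U(-13)))*a(-4) = (-352 + (-29 - 13))*(9/(-4)) = (-352 - 42)*(9*(-¼)) = -394*(-9/4) = 1773/2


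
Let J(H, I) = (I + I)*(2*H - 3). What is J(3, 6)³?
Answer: 46656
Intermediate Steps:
J(H, I) = 2*I*(-3 + 2*H) (J(H, I) = (2*I)*(-3 + 2*H) = 2*I*(-3 + 2*H))
J(3, 6)³ = (2*6*(-3 + 2*3))³ = (2*6*(-3 + 6))³ = (2*6*3)³ = 36³ = 46656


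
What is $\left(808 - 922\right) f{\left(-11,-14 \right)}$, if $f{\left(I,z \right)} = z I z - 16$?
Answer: $247608$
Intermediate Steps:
$f{\left(I,z \right)} = -16 + I z^{2}$ ($f{\left(I,z \right)} = I z z - 16 = I z^{2} - 16 = -16 + I z^{2}$)
$\left(808 - 922\right) f{\left(-11,-14 \right)} = \left(808 - 922\right) \left(-16 - 11 \left(-14\right)^{2}\right) = - 114 \left(-16 - 2156\right) = \left(-114\right) \left(-2172\right) = 247608$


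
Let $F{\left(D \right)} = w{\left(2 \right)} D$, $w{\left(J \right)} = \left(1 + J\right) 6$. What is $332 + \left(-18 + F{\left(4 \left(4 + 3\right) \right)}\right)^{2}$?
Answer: $236528$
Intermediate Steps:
$w{\left(J \right)} = 6 + 6 J$
$F{\left(D \right)} = 18 D$ ($F{\left(D \right)} = \left(6 + 6 \cdot 2\right) D = \left(6 + 12\right) D = 18 D$)
$332 + \left(-18 + F{\left(4 \left(4 + 3\right) \right)}\right)^{2} = 332 + \left(-18 + 18 \cdot 4 \left(4 + 3\right)\right)^{2} = 332 + \left(-18 + 18 \cdot 4 \cdot 7\right)^{2} = 332 + \left(-18 + 18 \cdot 28\right)^{2} = 332 + \left(-18 + 504\right)^{2} = 332 + 486^{2} = 332 + 236196 = 236528$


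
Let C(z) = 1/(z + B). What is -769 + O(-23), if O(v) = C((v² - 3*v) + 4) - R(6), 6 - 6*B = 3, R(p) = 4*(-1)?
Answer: -921823/1205 ≈ -765.00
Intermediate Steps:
R(p) = -4
B = ½ (B = 1 - ⅙*3 = 1 - ½ = ½ ≈ 0.50000)
C(z) = 1/(½ + z) (C(z) = 1/(z + ½) = 1/(½ + z))
O(v) = 4 + 2/(9 - 6*v + 2*v²) (O(v) = 2/(1 + 2*((v² - 3*v) + 4)) - 1*(-4) = 2/(1 + 2*(4 + v² - 3*v)) + 4 = 2/(1 + (8 - 6*v + 2*v²)) + 4 = 2/(9 - 6*v + 2*v²) + 4 = 4 + 2/(9 - 6*v + 2*v²))
-769 + O(-23) = -769 + 2*(19 - 12*(-23) + 4*(-23)²)/(9 - 6*(-23) + 2*(-23)²) = -769 + 2*(19 + 276 + 4*529)/(9 + 138 + 2*529) = -769 + 2*(19 + 276 + 2116)/(9 + 138 + 1058) = -769 + 2*2411/1205 = -769 + 2*(1/1205)*2411 = -769 + 4822/1205 = -921823/1205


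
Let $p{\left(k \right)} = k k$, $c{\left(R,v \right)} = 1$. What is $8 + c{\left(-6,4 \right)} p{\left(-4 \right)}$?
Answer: $24$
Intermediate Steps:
$p{\left(k \right)} = k^{2}$
$8 + c{\left(-6,4 \right)} p{\left(-4 \right)} = 8 + 1 \left(-4\right)^{2} = 8 + 1 \cdot 16 = 8 + 16 = 24$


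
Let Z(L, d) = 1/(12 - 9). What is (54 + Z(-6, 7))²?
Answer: 26569/9 ≈ 2952.1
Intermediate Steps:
Z(L, d) = ⅓ (Z(L, d) = 1/3 = ⅓)
(54 + Z(-6, 7))² = (54 + ⅓)² = (163/3)² = 26569/9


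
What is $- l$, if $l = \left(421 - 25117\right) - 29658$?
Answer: $54354$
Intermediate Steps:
$l = -54354$ ($l = -24696 - 29658 = -54354$)
$- l = \left(-1\right) \left(-54354\right) = 54354$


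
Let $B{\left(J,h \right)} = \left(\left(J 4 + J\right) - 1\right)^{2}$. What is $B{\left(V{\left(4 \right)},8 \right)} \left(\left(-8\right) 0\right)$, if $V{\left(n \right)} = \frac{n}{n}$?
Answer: $0$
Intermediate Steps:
$V{\left(n \right)} = 1$
$B{\left(J,h \right)} = \left(-1 + 5 J\right)^{2}$ ($B{\left(J,h \right)} = \left(\left(4 J + J\right) - 1\right)^{2} = \left(5 J - 1\right)^{2} = \left(-1 + 5 J\right)^{2}$)
$B{\left(V{\left(4 \right)},8 \right)} \left(\left(-8\right) 0\right) = \left(-1 + 5 \cdot 1\right)^{2} \left(\left(-8\right) 0\right) = \left(-1 + 5\right)^{2} \cdot 0 = 4^{2} \cdot 0 = 16 \cdot 0 = 0$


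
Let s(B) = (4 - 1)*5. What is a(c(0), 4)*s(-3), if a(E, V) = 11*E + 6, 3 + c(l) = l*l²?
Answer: -405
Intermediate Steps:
c(l) = -3 + l³ (c(l) = -3 + l*l² = -3 + l³)
a(E, V) = 6 + 11*E
s(B) = 15 (s(B) = 3*5 = 15)
a(c(0), 4)*s(-3) = (6 + 11*(-3 + 0³))*15 = (6 + 11*(-3 + 0))*15 = (6 + 11*(-3))*15 = (6 - 33)*15 = -27*15 = -405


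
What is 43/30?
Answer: 43/30 ≈ 1.4333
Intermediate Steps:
43/30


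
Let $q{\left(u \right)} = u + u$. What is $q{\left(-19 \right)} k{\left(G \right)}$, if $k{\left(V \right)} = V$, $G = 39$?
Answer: $-1482$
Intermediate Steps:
$q{\left(u \right)} = 2 u$
$q{\left(-19 \right)} k{\left(G \right)} = 2 \left(-19\right) 39 = \left(-38\right) 39 = -1482$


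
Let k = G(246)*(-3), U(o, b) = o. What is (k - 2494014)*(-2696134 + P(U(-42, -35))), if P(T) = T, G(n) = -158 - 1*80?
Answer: 6722375620800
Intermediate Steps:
G(n) = -238 (G(n) = -158 - 80 = -238)
k = 714 (k = -238*(-3) = 714)
(k - 2494014)*(-2696134 + P(U(-42, -35))) = (714 - 2494014)*(-2696134 - 42) = -2493300*(-2696176) = 6722375620800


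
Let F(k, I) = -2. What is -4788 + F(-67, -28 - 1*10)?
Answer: -4790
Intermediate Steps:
-4788 + F(-67, -28 - 1*10) = -4788 - 2 = -4790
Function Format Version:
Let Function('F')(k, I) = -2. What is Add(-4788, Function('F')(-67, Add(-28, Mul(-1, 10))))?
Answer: -4790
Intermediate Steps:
Add(-4788, Function('F')(-67, Add(-28, Mul(-1, 10)))) = Add(-4788, -2) = -4790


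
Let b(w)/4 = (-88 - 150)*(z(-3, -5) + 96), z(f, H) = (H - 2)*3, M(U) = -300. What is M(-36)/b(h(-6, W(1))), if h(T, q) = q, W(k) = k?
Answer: 1/238 ≈ 0.0042017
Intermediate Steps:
z(f, H) = -6 + 3*H (z(f, H) = (-2 + H)*3 = -6 + 3*H)
b(w) = -71400 (b(w) = 4*((-88 - 150)*((-6 + 3*(-5)) + 96)) = 4*(-238*((-6 - 15) + 96)) = 4*(-238*(-21 + 96)) = 4*(-238*75) = 4*(-17850) = -71400)
M(-36)/b(h(-6, W(1))) = -300/(-71400) = -300*(-1/71400) = 1/238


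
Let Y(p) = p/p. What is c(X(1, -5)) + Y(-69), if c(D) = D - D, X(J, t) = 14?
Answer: 1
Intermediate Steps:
Y(p) = 1
c(D) = 0
c(X(1, -5)) + Y(-69) = 0 + 1 = 1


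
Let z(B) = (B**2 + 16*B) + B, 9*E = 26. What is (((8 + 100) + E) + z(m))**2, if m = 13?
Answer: 20322064/81 ≈ 2.5089e+5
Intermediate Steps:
E = 26/9 (E = (1/9)*26 = 26/9 ≈ 2.8889)
z(B) = B**2 + 17*B
(((8 + 100) + E) + z(m))**2 = (((8 + 100) + 26/9) + 13*(17 + 13))**2 = ((108 + 26/9) + 13*30)**2 = (998/9 + 390)**2 = (4508/9)**2 = 20322064/81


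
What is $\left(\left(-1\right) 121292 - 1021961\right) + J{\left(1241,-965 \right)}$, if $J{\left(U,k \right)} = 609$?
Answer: $-1142644$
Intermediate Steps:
$\left(\left(-1\right) 121292 - 1021961\right) + J{\left(1241,-965 \right)} = \left(\left(-1\right) 121292 - 1021961\right) + 609 = \left(-121292 - 1021961\right) + 609 = -1143253 + 609 = -1142644$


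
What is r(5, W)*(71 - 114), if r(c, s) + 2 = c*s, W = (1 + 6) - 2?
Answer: -989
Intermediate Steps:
W = 5 (W = 7 - 2 = 5)
r(c, s) = -2 + c*s
r(5, W)*(71 - 114) = (-2 + 5*5)*(71 - 114) = (-2 + 25)*(-43) = 23*(-43) = -989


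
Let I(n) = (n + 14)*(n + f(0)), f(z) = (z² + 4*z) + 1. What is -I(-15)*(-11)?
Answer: 154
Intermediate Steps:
f(z) = 1 + z² + 4*z
I(n) = (1 + n)*(14 + n) (I(n) = (n + 14)*(n + (1 + 0² + 4*0)) = (14 + n)*(n + (1 + 0 + 0)) = (14 + n)*(n + 1) = (14 + n)*(1 + n) = (1 + n)*(14 + n))
-I(-15)*(-11) = -(14 + (-15)² + 15*(-15))*(-11) = -(14 + 225 - 225)*(-11) = -14*(-11) = -1*(-154) = 154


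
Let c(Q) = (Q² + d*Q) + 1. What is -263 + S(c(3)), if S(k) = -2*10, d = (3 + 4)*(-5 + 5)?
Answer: -283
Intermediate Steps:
d = 0 (d = 7*0 = 0)
c(Q) = 1 + Q² (c(Q) = (Q² + 0*Q) + 1 = (Q² + 0) + 1 = Q² + 1 = 1 + Q²)
S(k) = -20
-263 + S(c(3)) = -263 - 20 = -283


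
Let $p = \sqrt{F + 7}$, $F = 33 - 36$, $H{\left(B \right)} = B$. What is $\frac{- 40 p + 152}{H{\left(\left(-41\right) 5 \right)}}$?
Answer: $- \frac{72}{205} \approx -0.35122$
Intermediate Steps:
$F = -3$
$p = 2$ ($p = \sqrt{-3 + 7} = \sqrt{4} = 2$)
$\frac{- 40 p + 152}{H{\left(\left(-41\right) 5 \right)}} = \frac{\left(-40\right) 2 + 152}{\left(-41\right) 5} = \frac{-80 + 152}{-205} = 72 \left(- \frac{1}{205}\right) = - \frac{72}{205}$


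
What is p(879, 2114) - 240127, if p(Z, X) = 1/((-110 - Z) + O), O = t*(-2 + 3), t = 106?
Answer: -212032142/883 ≈ -2.4013e+5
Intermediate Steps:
O = 106 (O = 106*(-2 + 3) = 106*1 = 106)
p(Z, X) = 1/(-4 - Z) (p(Z, X) = 1/((-110 - Z) + 106) = 1/(-4 - Z))
p(879, 2114) - 240127 = -1/(4 + 879) - 240127 = -1/883 - 240127 = -212032142/883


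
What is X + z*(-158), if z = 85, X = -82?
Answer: -13512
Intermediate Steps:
X + z*(-158) = -82 + 85*(-158) = -82 - 13430 = -13512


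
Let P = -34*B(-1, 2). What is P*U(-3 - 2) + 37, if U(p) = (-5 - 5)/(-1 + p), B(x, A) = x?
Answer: 281/3 ≈ 93.667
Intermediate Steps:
P = 34 (P = -34*(-1) = 34)
U(p) = -10/(-1 + p)
P*U(-3 - 2) + 37 = 34*(-10/(-1 + (-3 - 2))) + 37 = 34*(-10/(-1 - 5)) + 37 = 34*(-10/(-6)) + 37 = 34*(-10*(-⅙)) + 37 = 34*(5/3) + 37 = 170/3 + 37 = 281/3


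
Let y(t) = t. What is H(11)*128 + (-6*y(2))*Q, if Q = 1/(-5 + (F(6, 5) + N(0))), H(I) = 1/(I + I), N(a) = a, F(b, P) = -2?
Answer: 580/77 ≈ 7.5325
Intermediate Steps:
H(I) = 1/(2*I)
Q = -1/7 (Q = 1/(-5 + (-2 + 0)) = 1/(-5 - 2) = 1/(-7) = -1/7 ≈ -0.14286)
H(11)*128 + (-6*y(2))*Q = ((1/2)/11)*128 - 6*2*(-1/7) = ((1/2)*(1/11))*128 - 12*(-1/7) = (1/22)*128 + 12/7 = 64/11 + 12/7 = 580/77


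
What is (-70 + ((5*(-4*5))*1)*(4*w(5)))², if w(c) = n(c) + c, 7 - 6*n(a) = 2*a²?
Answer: 5712100/9 ≈ 6.3468e+5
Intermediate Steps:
n(a) = 7/6 - a²/3
w(c) = 7/6 + c - c²/3 (w(c) = (7/6 - c²/3) + c = 7/6 + c - c²/3)
(-70 + ((5*(-4*5))*1)*(4*w(5)))² = (-70 + ((5*(-4*5))*1)*(4*(7/6 + 5 - ⅓*5²)))² = (-70 + ((5*(-20))*1)*(4*(7/6 + 5 - ⅓*25)))² = (-70 + (-100*1)*(4*(7/6 + 5 - 25/3)))² = (-70 - 400*(-13)/6)² = (-70 - 100*(-26/3))² = (-70 + 2600/3)² = (2390/3)² = 5712100/9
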